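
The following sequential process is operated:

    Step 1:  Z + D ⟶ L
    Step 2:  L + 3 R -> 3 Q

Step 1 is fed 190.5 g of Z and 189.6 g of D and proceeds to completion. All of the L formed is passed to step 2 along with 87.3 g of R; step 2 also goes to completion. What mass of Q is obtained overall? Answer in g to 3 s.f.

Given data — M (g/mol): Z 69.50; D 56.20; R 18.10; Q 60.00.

289 g

Step 1:
n(Z) = 190.5 / 69.50 = 2.741 mol
n(D) = 189.6 / 56.20 = 3.374 mol
n/ν for Z = 2.741/1 = 2.741
n/ν for D = 3.374/1 = 3.374
Smallest n/ν is Z → limiting reagent.
n(L) produced = (1/1) × 2.741 = 2.741 mol
Step 2:
n(L) available = 2.741 mol
n(R) = 87.30 / 18.10 = 4.823 mol
n/ν for L = 2.741/1 = 2.741
n/ν for R = 4.823/3 = 1.608
Smallest n/ν is R → limiting reagent.
n(Q) = (3/3) × 4.823 = 4.823 mol
mass = 4.823 × 60.00 = 289.4 g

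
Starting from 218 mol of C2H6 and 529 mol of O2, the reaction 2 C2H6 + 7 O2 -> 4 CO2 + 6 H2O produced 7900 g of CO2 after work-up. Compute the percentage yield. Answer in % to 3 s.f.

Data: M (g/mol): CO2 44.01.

n(C2H6) = 218.0 mol
n(O2) = 529.0 mol
n/ν for C2H6 = 218.0/2 = 109.0
n/ν for O2 = 529.0/7 = 75.57
Smallest n/ν is O2 → limiting reagent.
theoretical n(CO2) = (4/7) × 529.0 = 302.3 mol → 13300 g
% yield = 7900 / 13300 × 100 = 59.40 %

59.4 %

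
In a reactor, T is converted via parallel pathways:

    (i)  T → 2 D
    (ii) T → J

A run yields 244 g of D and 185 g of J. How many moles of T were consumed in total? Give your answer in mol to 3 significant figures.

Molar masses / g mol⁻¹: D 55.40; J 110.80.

n(D) = 244 / 55.40 = 4.404 mol
n(J) = 185 / 110.80 = 1.670 mol
n(T) via (i) = (1/2)×4.404 = 2.202 mol
n(T) via (ii) = (1/1)×1.670 = 1.670 mol
total n(T) = 2.202 + 1.670 = 3.872 mol

3.87 mol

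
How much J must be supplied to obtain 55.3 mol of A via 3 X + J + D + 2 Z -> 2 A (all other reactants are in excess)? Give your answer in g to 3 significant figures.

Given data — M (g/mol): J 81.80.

n(A) = 55.30 mol
n(J) = (1/2) × 55.30 = 27.65 mol
mass = 27.65 × 81.80 = 2262 g

2260 g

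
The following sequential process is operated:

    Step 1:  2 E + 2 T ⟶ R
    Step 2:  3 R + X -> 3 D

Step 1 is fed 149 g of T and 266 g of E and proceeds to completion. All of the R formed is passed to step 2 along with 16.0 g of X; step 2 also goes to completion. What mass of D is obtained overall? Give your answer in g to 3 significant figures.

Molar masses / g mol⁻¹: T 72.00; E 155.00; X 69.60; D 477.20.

Step 1:
n(T) = 149.0 / 72.00 = 2.069 mol
n(E) = 266.0 / 155.00 = 1.716 mol
n/ν for T = 2.069/2 = 1.035
n/ν for E = 1.716/2 = 0.8580
Smallest n/ν is E → limiting reagent.
n(R) produced = (1/2) × 1.716 = 0.8580 mol
Step 2:
n(R) available = 0.8580 mol
n(X) = 16.00 / 69.60 = 0.2299 mol
n/ν for R = 0.8580/3 = 0.2860
n/ν for X = 0.2299/1 = 0.2299
Smallest n/ν is X → limiting reagent.
n(D) = (3/1) × 0.2299 = 0.6897 mol
mass = 0.6897 × 477.20 = 329.1 g

329 g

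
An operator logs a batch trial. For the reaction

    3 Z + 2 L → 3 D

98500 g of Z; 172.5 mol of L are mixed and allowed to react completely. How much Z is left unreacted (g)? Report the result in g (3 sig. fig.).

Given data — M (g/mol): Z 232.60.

n(Z) = 98500 / 232.60 = 423.5 mol
n(L) = 172.5 mol
n/ν → Z: 141.2, L: 86.25; L is limiting.
Z consumed = (3/2) × 172.5 = 258.8 mol
Z remaining = 423.5 − 258.8 = 164.7 mol
mass = 164.7 × 232.60 = 38310 g

38300 g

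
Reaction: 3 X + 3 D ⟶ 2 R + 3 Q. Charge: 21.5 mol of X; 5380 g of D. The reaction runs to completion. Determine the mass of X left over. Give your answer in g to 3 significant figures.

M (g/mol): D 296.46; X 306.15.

n(X) = 21.50 mol
n(D) = 5380 / 296.46 = 18.15 mol
n/ν for X = 21.50/3 = 7.167
n/ν for D = 18.15/3 = 6.050
Smallest n/ν is D → limiting reagent.
X consumed = (3/3) × 18.15 = 18.15 mol
X remaining = 21.50 − 18.15 = 3.350 mol
mass = 3.350 × 306.15 = 1026 g

1030 g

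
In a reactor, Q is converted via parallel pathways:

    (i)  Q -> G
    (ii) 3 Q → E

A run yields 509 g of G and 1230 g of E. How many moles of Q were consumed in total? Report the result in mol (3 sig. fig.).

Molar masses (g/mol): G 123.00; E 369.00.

n(G) = 509 / 123.00 = 4.138 mol
n(E) = 1230 / 369.00 = 3.333 mol
n(Q) via (i) = (1/1)×4.138 = 4.138 mol
n(Q) via (ii) = (3/1)×3.333 = 9.999 mol
total n(Q) = 4.138 + 9.999 = 14.14 mol

14.1 mol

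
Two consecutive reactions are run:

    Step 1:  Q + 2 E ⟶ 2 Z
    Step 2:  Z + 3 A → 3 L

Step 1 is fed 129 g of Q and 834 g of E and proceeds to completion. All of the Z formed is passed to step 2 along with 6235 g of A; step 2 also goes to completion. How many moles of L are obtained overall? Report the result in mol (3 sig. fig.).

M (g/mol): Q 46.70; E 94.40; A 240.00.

16.6 mol

Step 1:
n(Q) = 129.0 / 46.70 = 2.762 mol
n(E) = 834.0 / 94.40 = 8.835 mol
n/ν for Q = 2.762/1 = 2.762
n/ν for E = 8.835/2 = 4.418
Smallest n/ν is Q → limiting reagent.
n(Z) produced = (2/1) × 2.762 = 5.524 mol
Step 2:
n(Z) available = 5.524 mol
n(A) = 6235 / 240.00 = 25.98 mol
n/ν for Z = 5.524/1 = 5.524
n/ν for A = 25.98/3 = 8.660
Smallest n/ν is Z → limiting reagent.
n(L) = (3/1) × 5.524 = 16.57 mol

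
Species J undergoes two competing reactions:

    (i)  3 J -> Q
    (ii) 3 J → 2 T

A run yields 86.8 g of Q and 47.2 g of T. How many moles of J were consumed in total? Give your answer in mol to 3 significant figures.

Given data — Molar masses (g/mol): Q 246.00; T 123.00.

n(Q) = 86.8 / 246.00 = 0.3528 mol
n(T) = 47.2 / 123.00 = 0.3837 mol
n(J) via (i) = (3/1)×0.3528 = 1.058 mol
n(J) via (ii) = (3/2)×0.3837 = 0.5756 mol
total n(J) = 1.058 + 0.5756 = 1.634 mol

1.63 mol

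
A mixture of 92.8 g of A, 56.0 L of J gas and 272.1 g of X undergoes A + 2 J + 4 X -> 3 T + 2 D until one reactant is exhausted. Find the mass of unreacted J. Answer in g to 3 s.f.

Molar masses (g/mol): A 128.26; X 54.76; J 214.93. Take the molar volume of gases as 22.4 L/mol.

n(A) = 92.80 / 128.26 = 0.7235 mol
n(J) = 56.00 / 22.4 = 2.500 mol
n(X) = 272.1 / 54.76 = 4.969 mol
n/ν → A: 0.7235, J: 1.250, X: 1.242; A is limiting.
J consumed = (2/1) × 0.7235 = 1.447 mol
J remaining = 2.500 − 1.447 = 1.053 mol
mass = 1.053 × 214.93 = 226.3 g

226 g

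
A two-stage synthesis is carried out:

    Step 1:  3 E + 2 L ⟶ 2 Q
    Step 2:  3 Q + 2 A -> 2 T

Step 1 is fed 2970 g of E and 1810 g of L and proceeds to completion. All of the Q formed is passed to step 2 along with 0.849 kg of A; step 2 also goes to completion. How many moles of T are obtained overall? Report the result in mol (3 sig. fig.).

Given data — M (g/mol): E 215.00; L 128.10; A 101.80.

6.14 mol

Step 1:
n(E) = 2970 / 215.00 = 13.81 mol
n(L) = 1810 / 128.10 = 14.13 mol
n/ν for E = 13.81/3 = 4.603
n/ν for L = 14.13/2 = 7.065
Smallest n/ν is E → limiting reagent.
n(Q) produced = (2/3) × 13.81 = 9.207 mol
Step 2:
n(Q) available = 9.207 mol
n(A) = 0.8490×1000 / 101.80 = 8.340 mol
n/ν for Q = 9.207/3 = 3.069
n/ν for A = 8.340/2 = 4.170
Smallest n/ν is Q → limiting reagent.
n(T) = (2/3) × 9.207 = 6.138 mol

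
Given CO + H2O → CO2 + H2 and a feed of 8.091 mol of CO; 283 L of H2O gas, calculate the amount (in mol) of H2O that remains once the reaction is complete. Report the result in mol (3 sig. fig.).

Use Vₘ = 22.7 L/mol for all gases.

4.38 mol

n(CO) = 8.091 mol
n(H2O) = 283.0 / 22.7 = 12.47 mol
n/ν for CO = 8.091/1 = 8.091
n/ν for H2O = 12.47/1 = 12.47
Smallest n/ν is CO → limiting reagent.
H2O consumed = (1/1) × 8.091 = 8.091 mol
H2O remaining = 12.47 − 8.091 = 4.379 mol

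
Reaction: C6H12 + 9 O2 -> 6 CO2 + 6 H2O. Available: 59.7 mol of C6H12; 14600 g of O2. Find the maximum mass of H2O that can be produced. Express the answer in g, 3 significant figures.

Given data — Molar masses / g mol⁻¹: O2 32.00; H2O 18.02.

5480 g

n(C6H12) = 59.70 mol
n(O2) = 14600 / 32.00 = 456.3 mol
n/ν for C6H12 = 59.70/1 = 59.70
n/ν for O2 = 456.3/9 = 50.70
Smallest n/ν is O2 → limiting reagent.
n(H2O) = (6/9) × 456.3 = 304.2 mol
mass = 304.2 × 18.02 = 5482 g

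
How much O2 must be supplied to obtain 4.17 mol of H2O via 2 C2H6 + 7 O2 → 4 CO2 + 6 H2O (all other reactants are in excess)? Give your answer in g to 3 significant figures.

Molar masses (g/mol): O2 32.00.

n(H2O) = 4.170 mol
n(O2) = (7/6) × 4.170 = 4.865 mol
mass = 4.865 × 32.00 = 155.7 g

156 g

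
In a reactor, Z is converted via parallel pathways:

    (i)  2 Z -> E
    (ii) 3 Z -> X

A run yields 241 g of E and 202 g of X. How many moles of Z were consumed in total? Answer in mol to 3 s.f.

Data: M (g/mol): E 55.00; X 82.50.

16.1 mol

n(E) = 241 / 55.00 = 4.382 mol
n(X) = 202 / 82.50 = 2.448 mol
n(Z) via (i) = (2/1)×4.382 = 8.764 mol
n(Z) via (ii) = (3/1)×2.448 = 7.344 mol
total n(Z) = 8.764 + 7.344 = 16.11 mol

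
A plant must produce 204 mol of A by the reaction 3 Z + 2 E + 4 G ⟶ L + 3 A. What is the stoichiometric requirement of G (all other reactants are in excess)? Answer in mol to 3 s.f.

272 mol

n(A) = 204.0 mol
n(G) = (4/3) × 204.0 = 272.0 mol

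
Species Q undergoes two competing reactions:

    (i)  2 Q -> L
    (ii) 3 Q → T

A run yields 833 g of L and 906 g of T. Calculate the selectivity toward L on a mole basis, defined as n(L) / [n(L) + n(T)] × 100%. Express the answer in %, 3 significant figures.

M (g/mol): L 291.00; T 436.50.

n(L) = 833 / 291.00 = 2.863 mol
n(T) = 906 / 436.50 = 2.076 mol
selectivity = 2.863/(2.863+2.076) × 100 = 57.97 %

58.0 %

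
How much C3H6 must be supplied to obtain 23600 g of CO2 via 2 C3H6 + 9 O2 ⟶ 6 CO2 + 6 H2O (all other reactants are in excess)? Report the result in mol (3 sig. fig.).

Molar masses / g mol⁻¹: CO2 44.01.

n(CO2) = 23600 / 44.01 = 536.2 mol
n(C3H6) = (2/6) × 536.2 = 178.7 mol

179 mol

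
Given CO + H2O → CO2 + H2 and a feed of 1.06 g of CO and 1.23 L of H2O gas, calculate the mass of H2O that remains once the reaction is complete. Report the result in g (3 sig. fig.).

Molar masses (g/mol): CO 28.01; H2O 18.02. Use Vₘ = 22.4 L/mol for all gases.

0.308 g

n(CO) = 1.060 / 28.01 = 0.03784 mol
n(H2O) = 1.230 / 22.4 = 0.05491 mol
n/ν → CO: 0.03784, H2O: 0.05491; CO is limiting.
H2O consumed = (1/1) × 0.03784 = 0.03784 mol
H2O remaining = 0.05491 − 0.03784 = 0.01707 mol
mass = 0.01707 × 18.02 = 0.3076 g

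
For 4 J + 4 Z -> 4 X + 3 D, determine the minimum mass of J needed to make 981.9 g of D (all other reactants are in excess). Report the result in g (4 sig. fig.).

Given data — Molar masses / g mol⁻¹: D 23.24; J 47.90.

n(D) = 981.9 / 23.24 = 42.25 mol
n(J) = (4/3) × 42.25 = 56.33 mol
mass = 56.33 × 47.90 = 2698 g

2698 g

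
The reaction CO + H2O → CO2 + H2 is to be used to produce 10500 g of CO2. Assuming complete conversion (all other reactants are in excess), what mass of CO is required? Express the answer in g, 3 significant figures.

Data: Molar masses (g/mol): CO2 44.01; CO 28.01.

n(CO2) = 10500 / 44.01 = 238.6 mol
n(CO) = (1/1) × 238.6 = 238.6 mol
mass = 238.6 × 28.01 = 6683 g

6680 g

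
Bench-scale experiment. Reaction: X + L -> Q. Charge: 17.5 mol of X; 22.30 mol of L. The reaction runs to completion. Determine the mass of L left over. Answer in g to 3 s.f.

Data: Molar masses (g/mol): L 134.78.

n(X) = 17.50 mol
n(L) = 22.30 mol
n/ν for X = 17.50/1 = 17.50
n/ν for L = 22.30/1 = 22.30
Smallest n/ν is X → limiting reagent.
L consumed = (1/1) × 17.50 = 17.50 mol
L remaining = 22.30 − 17.50 = 4.800 mol
mass = 4.800 × 134.78 = 646.9 g

647 g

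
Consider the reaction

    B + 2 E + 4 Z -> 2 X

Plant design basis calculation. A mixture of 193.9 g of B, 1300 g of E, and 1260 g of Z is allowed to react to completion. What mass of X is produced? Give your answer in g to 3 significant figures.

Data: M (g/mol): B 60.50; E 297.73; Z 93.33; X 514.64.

n(B) = 193.9 / 60.50 = 3.205 mol
n(E) = 1300 / 297.73 = 4.366 mol
n(Z) = 1260 / 93.33 = 13.50 mol
n/ν → B: 3.205, E: 2.183, Z: 3.375; E is limiting.
n(X) = (2/2) × 4.366 = 4.366 mol
mass = 4.366 × 514.64 = 2247 g

2250 g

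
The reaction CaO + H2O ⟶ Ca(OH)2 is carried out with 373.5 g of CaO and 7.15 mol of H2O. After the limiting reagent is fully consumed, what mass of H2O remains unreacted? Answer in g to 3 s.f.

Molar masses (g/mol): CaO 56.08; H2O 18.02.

n(CaO) = 373.5 / 56.08 = 6.660 mol
n(H2O) = 7.150 mol
n/ν for CaO = 6.660/1 = 6.660
n/ν for H2O = 7.150/1 = 7.150
Smallest n/ν is CaO → limiting reagent.
H2O consumed = (1/1) × 6.660 = 6.660 mol
H2O remaining = 7.150 − 6.660 = 0.4900 mol
mass = 0.4900 × 18.02 = 8.830 g

8.83 g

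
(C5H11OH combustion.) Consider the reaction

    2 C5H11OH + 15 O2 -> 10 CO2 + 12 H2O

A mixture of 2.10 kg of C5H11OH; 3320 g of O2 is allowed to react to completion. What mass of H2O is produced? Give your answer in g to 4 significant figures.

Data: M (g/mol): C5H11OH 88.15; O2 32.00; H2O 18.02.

1496 g

n(C5H11OH) = 2.100×1000 / 88.15 = 23.82 mol
n(O2) = 3320 / 32.00 = 103.8 mol
n/ν for C5H11OH = 23.82/2 = 11.91
n/ν for O2 = 103.8/15 = 6.920
Smallest n/ν is O2 → limiting reagent.
n(H2O) = (12/15) × 103.8 = 83.04 mol
mass = 83.04 × 18.02 = 1496 g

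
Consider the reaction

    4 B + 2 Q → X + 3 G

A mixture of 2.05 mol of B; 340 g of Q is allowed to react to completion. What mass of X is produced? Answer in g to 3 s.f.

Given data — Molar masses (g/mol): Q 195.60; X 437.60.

224 g

n(B) = 2.050 mol
n(Q) = 340.0 / 195.60 = 1.738 mol
n/ν for B = 2.050/4 = 0.5125
n/ν for Q = 1.738/2 = 0.8690
Smallest n/ν is B → limiting reagent.
n(X) = (1/4) × 2.050 = 0.5125 mol
mass = 0.5125 × 437.60 = 224.3 g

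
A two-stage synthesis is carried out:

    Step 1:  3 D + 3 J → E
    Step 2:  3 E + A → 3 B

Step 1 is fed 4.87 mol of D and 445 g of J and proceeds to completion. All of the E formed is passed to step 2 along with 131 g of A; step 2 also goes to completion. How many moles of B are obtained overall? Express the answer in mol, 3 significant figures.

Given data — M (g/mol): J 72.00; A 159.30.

1.62 mol

Step 1:
n(D) = 4.870 mol
n(J) = 445.0 / 72.00 = 6.181 mol
n/ν for D = 4.870/3 = 1.623
n/ν for J = 6.181/3 = 2.060
Smallest n/ν is D → limiting reagent.
n(E) produced = (1/3) × 4.870 = 1.623 mol
Step 2:
n(E) available = 1.623 mol
n(A) = 131.0 / 159.30 = 0.8223 mol
n/ν for E = 1.623/3 = 0.5410
n/ν for A = 0.8223/1 = 0.8223
Smallest n/ν is E → limiting reagent.
n(B) = (3/3) × 1.623 = 1.623 mol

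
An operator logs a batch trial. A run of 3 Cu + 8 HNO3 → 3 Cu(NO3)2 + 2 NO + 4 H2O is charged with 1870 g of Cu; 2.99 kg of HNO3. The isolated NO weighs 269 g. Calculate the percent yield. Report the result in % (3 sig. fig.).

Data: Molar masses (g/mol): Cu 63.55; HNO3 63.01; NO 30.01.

75.6 %

n(Cu) = 1870 / 63.55 = 29.43 mol
n(HNO3) = 2.990×1000 / 63.01 = 47.45 mol
n/ν → Cu: 9.810, HNO3: 5.931; HNO3 is limiting.
theoretical n(NO) = (2/8) × 47.45 = 11.86 mol → 355.9 g
% yield = 269 / 355.9 × 100 = 75.58 %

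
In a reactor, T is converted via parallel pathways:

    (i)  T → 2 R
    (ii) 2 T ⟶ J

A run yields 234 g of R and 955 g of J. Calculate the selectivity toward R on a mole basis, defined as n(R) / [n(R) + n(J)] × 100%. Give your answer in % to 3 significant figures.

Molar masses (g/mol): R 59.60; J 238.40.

n(R) = 234 / 59.60 = 3.926 mol
n(J) = 955 / 238.40 = 4.006 mol
selectivity = 3.926/(3.926+4.006) × 100 = 49.50 %

49.5 %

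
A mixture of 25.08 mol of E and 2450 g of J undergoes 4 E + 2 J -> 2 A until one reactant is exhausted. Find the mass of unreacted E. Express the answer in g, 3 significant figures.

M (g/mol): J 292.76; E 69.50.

580 g

n(E) = 25.08 mol
n(J) = 2450 / 292.76 = 8.369 mol
n/ν → E: 6.270, J: 4.185; J is limiting.
E consumed = (4/2) × 8.369 = 16.74 mol
E remaining = 25.08 − 16.74 = 8.340 mol
mass = 8.340 × 69.50 = 579.6 g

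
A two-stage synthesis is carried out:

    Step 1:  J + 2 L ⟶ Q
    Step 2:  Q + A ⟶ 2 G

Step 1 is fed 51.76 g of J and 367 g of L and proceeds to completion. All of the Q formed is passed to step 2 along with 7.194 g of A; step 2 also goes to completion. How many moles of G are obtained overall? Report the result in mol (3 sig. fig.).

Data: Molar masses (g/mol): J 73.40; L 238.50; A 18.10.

Step 1:
n(J) = 51.76 / 73.40 = 0.7052 mol
n(L) = 367.0 / 238.50 = 1.539 mol
n/ν → J: 0.7052, L: 0.7695; J is limiting.
n(Q) produced = (1/1) × 0.7052 = 0.7052 mol
Step 2:
n(Q) available = 0.7052 mol
n(A) = 7.194 / 18.10 = 0.3975 mol
n/ν → Q: 0.7052, A: 0.3975; A is limiting.
n(G) = (2/1) × 0.3975 = 0.7950 mol

0.795 mol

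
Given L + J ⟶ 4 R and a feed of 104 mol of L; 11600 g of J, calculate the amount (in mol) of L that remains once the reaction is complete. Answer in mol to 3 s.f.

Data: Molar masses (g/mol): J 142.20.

22.4 mol

n(L) = 104.0 mol
n(J) = 11600 / 142.20 = 81.58 mol
n/ν → L: 104.0, J: 81.58; J is limiting.
L consumed = (1/1) × 81.58 = 81.58 mol
L remaining = 104.0 − 81.58 = 22.42 mol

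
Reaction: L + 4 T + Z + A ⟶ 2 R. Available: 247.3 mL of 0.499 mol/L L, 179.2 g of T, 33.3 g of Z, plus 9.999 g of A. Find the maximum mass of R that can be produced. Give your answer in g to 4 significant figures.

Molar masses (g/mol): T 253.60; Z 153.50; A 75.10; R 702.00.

173.3 g

n(L) = 0.499 × 247.3/1000 = 0.1234 mol
n(T) = 179.2 / 253.60 = 0.7066 mol
n(Z) = 33.30 / 153.50 = 0.2169 mol
n(A) = 9.999 / 75.10 = 0.1331 mol
n/ν for L = 0.1234/1 = 0.1234
n/ν for T = 0.7066/4 = 0.1767
n/ν for Z = 0.2169/1 = 0.2169
n/ν for A = 0.1331/1 = 0.1331
Smallest n/ν is L → limiting reagent.
n(R) = (2/1) × 0.1234 = 0.2468 mol
mass = 0.2468 × 702.00 = 173.3 g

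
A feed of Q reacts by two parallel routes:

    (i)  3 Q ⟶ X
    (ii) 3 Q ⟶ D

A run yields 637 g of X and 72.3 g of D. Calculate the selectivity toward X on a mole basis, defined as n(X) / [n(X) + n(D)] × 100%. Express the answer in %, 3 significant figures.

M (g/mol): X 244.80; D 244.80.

n(X) = 637 / 244.80 = 2.602 mol
n(D) = 72.3 / 244.80 = 0.2953 mol
selectivity = 2.602/(2.602+0.2953) × 100 = 89.81 %

89.8 %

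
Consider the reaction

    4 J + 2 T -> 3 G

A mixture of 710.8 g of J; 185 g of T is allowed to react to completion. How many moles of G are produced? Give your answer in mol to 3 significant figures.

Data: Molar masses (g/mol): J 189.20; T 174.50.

1.59 mol

n(J) = 710.8 / 189.20 = 3.757 mol
n(T) = 185.0 / 174.50 = 1.060 mol
n/ν for J = 3.757/4 = 0.9393
n/ν for T = 1.060/2 = 0.5300
Smallest n/ν is T → limiting reagent.
n(G) = (3/2) × 1.060 = 1.590 mol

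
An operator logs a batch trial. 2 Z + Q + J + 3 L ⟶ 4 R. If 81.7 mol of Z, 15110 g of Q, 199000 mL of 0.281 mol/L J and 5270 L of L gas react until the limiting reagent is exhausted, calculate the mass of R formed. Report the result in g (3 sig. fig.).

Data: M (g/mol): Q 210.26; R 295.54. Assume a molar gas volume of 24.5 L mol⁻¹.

48300 g

n(Z) = 81.70 mol
n(Q) = 15110 / 210.26 = 71.86 mol
n(J) = 0.281 × 199000/1000 = 55.92 mol
n(L) = 5270 / 24.5 = 215.1 mol
n/ν for Z = 81.70/2 = 40.85
n/ν for Q = 71.86/1 = 71.86
n/ν for J = 55.92/1 = 55.92
n/ν for L = 215.1/3 = 71.70
Smallest n/ν is Z → limiting reagent.
n(R) = (4/2) × 81.70 = 163.4 mol
mass = 163.4 × 295.54 = 48290 g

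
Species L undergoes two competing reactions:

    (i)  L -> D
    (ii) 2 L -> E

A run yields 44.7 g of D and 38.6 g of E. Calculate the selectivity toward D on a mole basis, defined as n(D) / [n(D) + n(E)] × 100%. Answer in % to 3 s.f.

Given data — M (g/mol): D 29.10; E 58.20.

n(D) = 44.7 / 29.10 = 1.536 mol
n(E) = 38.6 / 58.20 = 0.6632 mol
selectivity = 1.536/(1.536+0.6632) × 100 = 69.84 %

69.8 %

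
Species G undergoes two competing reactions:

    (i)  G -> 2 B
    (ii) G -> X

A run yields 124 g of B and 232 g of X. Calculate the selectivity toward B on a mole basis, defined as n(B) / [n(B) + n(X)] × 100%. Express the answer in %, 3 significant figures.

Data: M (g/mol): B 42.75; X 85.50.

n(B) = 124 / 42.75 = 2.901 mol
n(X) = 232 / 85.50 = 2.713 mol
selectivity = 2.901/(2.901+2.713) × 100 = 51.67 %

51.7 %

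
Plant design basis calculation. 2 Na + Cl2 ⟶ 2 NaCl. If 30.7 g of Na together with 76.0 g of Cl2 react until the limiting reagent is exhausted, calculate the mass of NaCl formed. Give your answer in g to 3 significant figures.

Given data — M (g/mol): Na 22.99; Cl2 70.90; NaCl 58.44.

n(Na) = 30.70 / 22.99 = 1.335 mol
n(Cl2) = 76.00 / 70.90 = 1.072 mol
n/ν for Na = 1.335/2 = 0.6675
n/ν for Cl2 = 1.072/1 = 1.072
Smallest n/ν is Na → limiting reagent.
n(NaCl) = (2/2) × 1.335 = 1.335 mol
mass = 1.335 × 58.44 = 78.02 g

78.0 g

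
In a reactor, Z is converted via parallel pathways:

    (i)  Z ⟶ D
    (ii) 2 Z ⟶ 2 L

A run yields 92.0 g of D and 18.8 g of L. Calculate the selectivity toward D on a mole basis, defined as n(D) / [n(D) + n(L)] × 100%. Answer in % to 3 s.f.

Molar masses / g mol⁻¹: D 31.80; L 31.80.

n(D) = 92.0 / 31.80 = 2.893 mol
n(L) = 18.8 / 31.80 = 0.5912 mol
selectivity = 2.893/(2.893+0.5912) × 100 = 83.03 %

83.0 %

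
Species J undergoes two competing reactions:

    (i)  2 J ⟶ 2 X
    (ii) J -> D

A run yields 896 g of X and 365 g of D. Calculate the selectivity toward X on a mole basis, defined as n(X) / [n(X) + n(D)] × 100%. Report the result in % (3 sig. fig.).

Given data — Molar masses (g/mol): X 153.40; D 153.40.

71.1 %

n(X) = 896 / 153.40 = 5.841 mol
n(D) = 365 / 153.40 = 2.379 mol
selectivity = 5.841/(5.841+2.379) × 100 = 71.06 %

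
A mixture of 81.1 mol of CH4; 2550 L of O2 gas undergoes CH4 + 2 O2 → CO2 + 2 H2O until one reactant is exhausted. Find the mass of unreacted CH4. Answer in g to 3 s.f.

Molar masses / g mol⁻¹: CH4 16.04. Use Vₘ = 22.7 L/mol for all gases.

n(CH4) = 81.10 mol
n(O2) = 2550 / 22.7 = 112.3 mol
n/ν for CH4 = 81.10/1 = 81.10
n/ν for O2 = 112.3/2 = 56.15
Smallest n/ν is O2 → limiting reagent.
CH4 consumed = (1/2) × 112.3 = 56.15 mol
CH4 remaining = 81.10 − 56.15 = 24.95 mol
mass = 24.95 × 16.04 = 400.2 g

400 g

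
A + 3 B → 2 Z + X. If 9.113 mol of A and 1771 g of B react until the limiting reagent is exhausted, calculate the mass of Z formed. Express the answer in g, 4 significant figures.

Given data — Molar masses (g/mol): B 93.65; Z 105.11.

n(A) = 9.113 mol
n(B) = 1771 / 93.65 = 18.91 mol
n/ν for A = 9.113/1 = 9.113
n/ν for B = 18.91/3 = 6.303
Smallest n/ν is B → limiting reagent.
n(Z) = (2/3) × 18.91 = 12.61 mol
mass = 12.61 × 105.11 = 1325 g

1325 g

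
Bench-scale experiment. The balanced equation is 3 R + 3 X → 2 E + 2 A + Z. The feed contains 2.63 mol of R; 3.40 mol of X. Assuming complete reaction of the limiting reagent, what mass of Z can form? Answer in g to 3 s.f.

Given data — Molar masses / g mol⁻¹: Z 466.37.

409 g

n(R) = 2.630 mol
n(X) = 3.400 mol
n/ν → R: 0.8767, X: 1.133; R is limiting.
n(Z) = (1/3) × 2.630 = 0.8767 mol
mass = 0.8767 × 466.37 = 408.9 g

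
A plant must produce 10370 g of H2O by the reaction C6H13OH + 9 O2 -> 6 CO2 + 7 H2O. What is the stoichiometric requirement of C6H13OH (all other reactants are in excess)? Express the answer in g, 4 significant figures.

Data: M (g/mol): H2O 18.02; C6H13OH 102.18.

8400 g

n(H2O) = 10370 / 18.02 = 575.5 mol
n(C6H13OH) = (1/7) × 575.5 = 82.21 mol
mass = 82.21 × 102.18 = 8400 g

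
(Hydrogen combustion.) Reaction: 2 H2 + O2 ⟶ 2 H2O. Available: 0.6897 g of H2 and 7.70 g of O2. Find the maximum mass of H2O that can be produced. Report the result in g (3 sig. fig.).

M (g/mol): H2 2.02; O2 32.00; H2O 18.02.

n(H2) = 0.6897 / 2.02 = 0.3414 mol
n(O2) = 7.700 / 32.00 = 0.2406 mol
n/ν for H2 = 0.3414/2 = 0.1707
n/ν for O2 = 0.2406/1 = 0.2406
Smallest n/ν is H2 → limiting reagent.
n(H2O) = (2/2) × 0.3414 = 0.3414 mol
mass = 0.3414 × 18.02 = 6.152 g

6.15 g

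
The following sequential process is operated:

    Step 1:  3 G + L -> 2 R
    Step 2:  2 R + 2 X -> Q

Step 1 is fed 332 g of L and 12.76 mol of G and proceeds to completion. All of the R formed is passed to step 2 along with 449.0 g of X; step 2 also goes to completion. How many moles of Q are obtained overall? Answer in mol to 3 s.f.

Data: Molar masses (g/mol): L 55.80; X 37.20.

Step 1:
n(L) = 332.0 / 55.80 = 5.950 mol
n(G) = 12.76 mol
n/ν → L: 5.950, G: 4.253; G is limiting.
n(R) produced = (2/3) × 12.76 = 8.507 mol
Step 2:
n(R) available = 8.507 mol
n(X) = 449.0 / 37.20 = 12.07 mol
n/ν → R: 4.254, X: 6.035; R is limiting.
n(Q) = (1/2) × 8.507 = 4.254 mol

4.25 mol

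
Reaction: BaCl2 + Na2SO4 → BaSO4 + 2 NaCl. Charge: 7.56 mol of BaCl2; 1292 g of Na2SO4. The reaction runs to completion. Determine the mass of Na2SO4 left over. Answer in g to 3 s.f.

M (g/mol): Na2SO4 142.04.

n(BaCl2) = 7.560 mol
n(Na2SO4) = 1292 / 142.04 = 9.096 mol
n/ν for BaCl2 = 7.560/1 = 7.560
n/ν for Na2SO4 = 9.096/1 = 9.096
Smallest n/ν is BaCl2 → limiting reagent.
Na2SO4 consumed = (1/1) × 7.560 = 7.560 mol
Na2SO4 remaining = 9.096 − 7.560 = 1.536 mol
mass = 1.536 × 142.04 = 218.2 g

218 g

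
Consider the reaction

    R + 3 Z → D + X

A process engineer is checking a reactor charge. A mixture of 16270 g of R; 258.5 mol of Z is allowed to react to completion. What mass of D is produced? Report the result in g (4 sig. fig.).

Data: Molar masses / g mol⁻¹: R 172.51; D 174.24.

15010 g

n(R) = 16270 / 172.51 = 94.31 mol
n(Z) = 258.5 mol
n/ν for R = 94.31/1 = 94.31
n/ν for Z = 258.5/3 = 86.17
Smallest n/ν is Z → limiting reagent.
n(D) = (1/3) × 258.5 = 86.17 mol
mass = 86.17 × 174.24 = 15010 g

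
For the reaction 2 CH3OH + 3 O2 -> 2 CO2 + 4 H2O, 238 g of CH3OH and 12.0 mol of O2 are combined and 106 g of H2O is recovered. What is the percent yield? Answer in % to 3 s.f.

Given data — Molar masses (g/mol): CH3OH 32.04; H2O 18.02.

39.6 %

n(CH3OH) = 238.0 / 32.04 = 7.428 mol
n(O2) = 12.00 mol
n/ν → CH3OH: 3.714, O2: 4.000; CH3OH is limiting.
theoretical n(H2O) = (4/2) × 7.428 = 14.86 mol → 267.8 g
% yield = 106 / 267.8 × 100 = 39.58 %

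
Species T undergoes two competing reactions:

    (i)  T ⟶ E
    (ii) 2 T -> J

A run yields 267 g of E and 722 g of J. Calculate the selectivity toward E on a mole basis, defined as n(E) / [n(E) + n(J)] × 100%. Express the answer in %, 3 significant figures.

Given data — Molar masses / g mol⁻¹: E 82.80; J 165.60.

42.5 %

n(E) = 267 / 82.80 = 3.225 mol
n(J) = 722 / 165.60 = 4.360 mol
selectivity = 3.225/(3.225+4.360) × 100 = 42.52 %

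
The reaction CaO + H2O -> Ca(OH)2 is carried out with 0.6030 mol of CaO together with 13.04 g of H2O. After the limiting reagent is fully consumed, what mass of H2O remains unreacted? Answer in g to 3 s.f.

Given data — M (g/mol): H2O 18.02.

n(CaO) = 0.6030 mol
n(H2O) = 13.04 / 18.02 = 0.7236 mol
n/ν for CaO = 0.6030/1 = 0.6030
n/ν for H2O = 0.7236/1 = 0.7236
Smallest n/ν is CaO → limiting reagent.
H2O consumed = (1/1) × 0.6030 = 0.6030 mol
H2O remaining = 0.7236 − 0.6030 = 0.1206 mol
mass = 0.1206 × 18.02 = 2.173 g

2.17 g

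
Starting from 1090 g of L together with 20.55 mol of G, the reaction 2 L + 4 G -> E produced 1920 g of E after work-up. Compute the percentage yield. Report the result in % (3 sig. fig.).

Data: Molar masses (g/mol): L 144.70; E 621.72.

82.0 %

n(L) = 1090 / 144.70 = 7.533 mol
n(G) = 20.55 mol
n/ν for L = 7.533/2 = 3.767
n/ν for G = 20.55/4 = 5.138
Smallest n/ν is L → limiting reagent.
theoretical n(E) = (1/2) × 7.533 = 3.767 mol → 2342 g
% yield = 1920 / 2342 × 100 = 81.98 %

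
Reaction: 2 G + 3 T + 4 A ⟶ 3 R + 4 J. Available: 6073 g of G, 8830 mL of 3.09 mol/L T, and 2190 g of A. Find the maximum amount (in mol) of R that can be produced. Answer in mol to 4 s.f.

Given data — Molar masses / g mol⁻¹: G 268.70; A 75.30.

n(G) = 6073 / 268.70 = 22.60 mol
n(T) = 3.09 × 8830/1000 = 27.28 mol
n(A) = 2190 / 75.30 = 29.08 mol
n/ν for G = 22.60/2 = 11.30
n/ν for T = 27.28/3 = 9.093
n/ν for A = 29.08/4 = 7.270
Smallest n/ν is A → limiting reagent.
n(R) = (3/4) × 29.08 = 21.81 mol

21.81 mol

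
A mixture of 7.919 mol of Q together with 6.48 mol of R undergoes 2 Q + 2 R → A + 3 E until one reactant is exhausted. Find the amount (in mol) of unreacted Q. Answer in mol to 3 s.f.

1.44 mol

n(Q) = 7.919 mol
n(R) = 6.480 mol
n/ν for Q = 7.919/2 = 3.960
n/ν for R = 6.480/2 = 3.240
Smallest n/ν is R → limiting reagent.
Q consumed = (2/2) × 6.480 = 6.480 mol
Q remaining = 7.919 − 6.480 = 1.439 mol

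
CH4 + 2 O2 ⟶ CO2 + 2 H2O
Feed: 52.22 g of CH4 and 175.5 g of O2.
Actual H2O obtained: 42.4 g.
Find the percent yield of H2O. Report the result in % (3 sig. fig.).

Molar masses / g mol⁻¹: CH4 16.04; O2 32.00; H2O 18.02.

42.9 %

n(CH4) = 52.22 / 16.04 = 3.256 mol
n(O2) = 175.5 / 32.00 = 5.484 mol
n/ν for CH4 = 3.256/1 = 3.256
n/ν for O2 = 5.484/2 = 2.742
Smallest n/ν is O2 → limiting reagent.
theoretical n(H2O) = (2/2) × 5.484 = 5.484 mol → 98.82 g
% yield = 42.4 / 98.82 × 100 = 42.91 %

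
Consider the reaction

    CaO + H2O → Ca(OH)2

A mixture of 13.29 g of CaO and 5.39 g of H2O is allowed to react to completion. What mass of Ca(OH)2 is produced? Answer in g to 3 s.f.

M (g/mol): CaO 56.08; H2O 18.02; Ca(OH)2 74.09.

17.6 g

n(CaO) = 13.29 / 56.08 = 0.2370 mol
n(H2O) = 5.390 / 18.02 = 0.2991 mol
n/ν for CaO = 0.2370/1 = 0.2370
n/ν for H2O = 0.2991/1 = 0.2991
Smallest n/ν is CaO → limiting reagent.
n(Ca(OH)2) = (1/1) × 0.2370 = 0.2370 mol
mass = 0.2370 × 74.09 = 17.56 g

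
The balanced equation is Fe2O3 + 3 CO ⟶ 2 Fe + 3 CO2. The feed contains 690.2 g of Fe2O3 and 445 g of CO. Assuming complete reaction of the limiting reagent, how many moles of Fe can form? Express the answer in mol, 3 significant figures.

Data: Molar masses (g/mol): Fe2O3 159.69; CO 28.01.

8.64 mol

n(Fe2O3) = 690.2 / 159.69 = 4.322 mol
n(CO) = 445.0 / 28.01 = 15.89 mol
n/ν for Fe2O3 = 4.322/1 = 4.322
n/ν for CO = 15.89/3 = 5.297
Smallest n/ν is Fe2O3 → limiting reagent.
n(Fe) = (2/1) × 4.322 = 8.644 mol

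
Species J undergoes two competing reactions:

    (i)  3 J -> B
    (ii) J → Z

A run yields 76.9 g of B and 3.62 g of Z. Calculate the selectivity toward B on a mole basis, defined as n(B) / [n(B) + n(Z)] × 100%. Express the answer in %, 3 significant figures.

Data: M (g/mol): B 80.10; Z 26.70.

n(B) = 76.9 / 80.10 = 0.9600 mol
n(Z) = 3.62 / 26.70 = 0.1356 mol
selectivity = 0.9600/(0.9600+0.1356) × 100 = 87.62 %

87.6 %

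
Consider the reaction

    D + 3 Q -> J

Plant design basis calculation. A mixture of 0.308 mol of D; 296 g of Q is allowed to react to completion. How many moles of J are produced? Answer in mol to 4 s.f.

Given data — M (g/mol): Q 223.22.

0.3080 mol

n(D) = 0.3080 mol
n(Q) = 296.0 / 223.22 = 1.326 mol
n/ν → D: 0.3080, Q: 0.4420; D is limiting.
n(J) = (1/1) × 0.3080 = 0.3080 mol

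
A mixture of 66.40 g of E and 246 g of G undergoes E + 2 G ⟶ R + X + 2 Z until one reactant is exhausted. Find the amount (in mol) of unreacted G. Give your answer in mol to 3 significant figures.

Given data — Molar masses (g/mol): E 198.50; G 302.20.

n(E) = 66.40 / 198.50 = 0.3345 mol
n(G) = 246.0 / 302.20 = 0.8140 mol
n/ν → E: 0.3345, G: 0.4070; E is limiting.
G consumed = (2/1) × 0.3345 = 0.6690 mol
G remaining = 0.8140 − 0.6690 = 0.1450 mol

0.145 mol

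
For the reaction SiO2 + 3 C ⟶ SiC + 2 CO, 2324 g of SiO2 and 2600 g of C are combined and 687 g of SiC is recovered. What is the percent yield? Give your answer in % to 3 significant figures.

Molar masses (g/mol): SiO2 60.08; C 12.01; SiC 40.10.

44.3 %

n(SiO2) = 2324 / 60.08 = 38.68 mol
n(C) = 2600 / 12.01 = 216.5 mol
n/ν for SiO2 = 38.68/1 = 38.68
n/ν for C = 216.5/3 = 72.17
Smallest n/ν is SiO2 → limiting reagent.
theoretical n(SiC) = (1/1) × 38.68 = 38.68 mol → 1551 g
% yield = 687 / 1551 × 100 = 44.29 %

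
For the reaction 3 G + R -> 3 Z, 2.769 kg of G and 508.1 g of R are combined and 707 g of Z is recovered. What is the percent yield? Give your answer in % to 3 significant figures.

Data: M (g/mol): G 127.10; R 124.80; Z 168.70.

n(G) = 2.769×1000 / 127.10 = 21.79 mol
n(R) = 508.1 / 124.80 = 4.071 mol
n/ν for G = 21.79/3 = 7.263
n/ν for R = 4.071/1 = 4.071
Smallest n/ν is R → limiting reagent.
theoretical n(Z) = (3/1) × 4.071 = 12.21 mol → 2060 g
% yield = 707 / 2060 × 100 = 34.32 %

34.3 %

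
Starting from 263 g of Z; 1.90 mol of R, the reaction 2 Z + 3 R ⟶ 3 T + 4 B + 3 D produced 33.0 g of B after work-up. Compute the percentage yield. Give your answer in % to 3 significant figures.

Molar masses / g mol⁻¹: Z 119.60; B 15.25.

85.4 %

n(Z) = 263.0 / 119.60 = 2.199 mol
n(R) = 1.900 mol
n/ν → Z: 1.100, R: 0.6333; R is limiting.
theoretical n(B) = (4/3) × 1.900 = 2.533 mol → 38.63 g
% yield = 33.0 / 38.63 × 100 = 85.43 %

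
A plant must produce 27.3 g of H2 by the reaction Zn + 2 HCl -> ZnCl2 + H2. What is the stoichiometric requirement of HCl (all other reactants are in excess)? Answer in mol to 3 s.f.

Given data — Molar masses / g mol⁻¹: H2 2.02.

27.0 mol

n(H2) = 27.3 / 2.02 = 13.51 mol
n(HCl) = (2/1) × 13.51 = 27.02 mol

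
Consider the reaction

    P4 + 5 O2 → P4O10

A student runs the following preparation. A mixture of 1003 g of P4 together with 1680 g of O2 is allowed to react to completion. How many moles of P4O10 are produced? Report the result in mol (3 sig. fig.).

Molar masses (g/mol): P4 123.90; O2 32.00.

8.10 mol

n(P4) = 1003 / 123.90 = 8.095 mol
n(O2) = 1680 / 32.00 = 52.50 mol
n/ν → P4: 8.095, O2: 10.50; P4 is limiting.
n(P4O10) = (1/1) × 8.095 = 8.095 mol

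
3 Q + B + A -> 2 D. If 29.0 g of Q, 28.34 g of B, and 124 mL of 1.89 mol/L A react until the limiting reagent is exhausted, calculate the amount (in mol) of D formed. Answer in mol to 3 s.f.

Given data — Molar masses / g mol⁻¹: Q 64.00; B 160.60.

0.302 mol

n(Q) = 29.00 / 64.00 = 0.4531 mol
n(B) = 28.34 / 160.60 = 0.1765 mol
n(A) = 1.89 × 124.0/1000 = 0.2344 mol
n/ν → Q: 0.1510, B: 0.1765, A: 0.2344; Q is limiting.
n(D) = (2/3) × 0.4531 = 0.3021 mol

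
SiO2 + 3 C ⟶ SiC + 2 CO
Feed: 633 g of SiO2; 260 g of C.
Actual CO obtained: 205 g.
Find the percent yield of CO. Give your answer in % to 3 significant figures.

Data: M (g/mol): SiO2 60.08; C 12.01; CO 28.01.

50.7 %

n(SiO2) = 633.0 / 60.08 = 10.54 mol
n(C) = 260.0 / 12.01 = 21.65 mol
n/ν for SiO2 = 10.54/1 = 10.54
n/ν for C = 21.65/3 = 7.217
Smallest n/ν is C → limiting reagent.
theoretical n(CO) = (2/3) × 21.65 = 14.43 mol → 404.2 g
% yield = 205 / 404.2 × 100 = 50.72 %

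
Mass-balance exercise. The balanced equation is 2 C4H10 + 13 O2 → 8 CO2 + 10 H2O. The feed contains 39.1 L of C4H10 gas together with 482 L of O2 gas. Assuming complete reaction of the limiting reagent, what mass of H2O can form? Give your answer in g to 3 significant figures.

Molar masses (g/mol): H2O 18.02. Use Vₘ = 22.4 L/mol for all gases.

157 g

n(C4H10) = 39.10 / 22.4 = 1.746 mol
n(O2) = 482.0 / 22.4 = 21.52 mol
n/ν for C4H10 = 1.746/2 = 0.8730
n/ν for O2 = 21.52/13 = 1.655
Smallest n/ν is C4H10 → limiting reagent.
n(H2O) = (10/2) × 1.746 = 8.730 mol
mass = 8.730 × 18.02 = 157.3 g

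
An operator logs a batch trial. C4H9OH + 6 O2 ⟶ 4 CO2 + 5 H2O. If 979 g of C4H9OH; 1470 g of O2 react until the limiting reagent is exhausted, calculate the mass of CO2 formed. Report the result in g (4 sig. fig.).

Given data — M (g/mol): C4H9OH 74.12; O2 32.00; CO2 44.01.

1348 g

n(C4H9OH) = 979.0 / 74.12 = 13.21 mol
n(O2) = 1470 / 32.00 = 45.94 mol
n/ν → C4H9OH: 13.21, O2: 7.657; O2 is limiting.
n(CO2) = (4/6) × 45.94 = 30.63 mol
mass = 30.63 × 44.01 = 1348 g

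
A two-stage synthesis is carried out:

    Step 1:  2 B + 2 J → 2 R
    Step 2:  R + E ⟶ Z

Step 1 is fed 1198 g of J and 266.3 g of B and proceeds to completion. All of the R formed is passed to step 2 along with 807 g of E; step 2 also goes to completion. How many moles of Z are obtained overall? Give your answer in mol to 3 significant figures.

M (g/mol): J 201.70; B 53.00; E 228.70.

3.53 mol

Step 1:
n(J) = 1198 / 201.70 = 5.940 mol
n(B) = 266.3 / 53.00 = 5.025 mol
n/ν for J = 5.940/2 = 2.970
n/ν for B = 5.025/2 = 2.513
Smallest n/ν is B → limiting reagent.
n(R) produced = (2/2) × 5.025 = 5.025 mol
Step 2:
n(R) available = 5.025 mol
n(E) = 807.0 / 228.70 = 3.529 mol
n/ν for R = 5.025/1 = 5.025
n/ν for E = 3.529/1 = 3.529
Smallest n/ν is E → limiting reagent.
n(Z) = (1/1) × 3.529 = 3.529 mol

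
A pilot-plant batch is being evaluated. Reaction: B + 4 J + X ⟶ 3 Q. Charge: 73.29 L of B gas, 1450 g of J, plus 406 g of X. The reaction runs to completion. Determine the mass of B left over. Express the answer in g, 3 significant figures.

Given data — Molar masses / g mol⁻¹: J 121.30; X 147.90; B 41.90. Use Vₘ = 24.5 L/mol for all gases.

n(B) = 73.29 / 24.5 = 2.991 mol
n(J) = 1450 / 121.30 = 11.95 mol
n(X) = 406.0 / 147.90 = 2.745 mol
n/ν → B: 2.991, J: 2.988, X: 2.745; X is limiting.
B consumed = (1/1) × 2.745 = 2.745 mol
B remaining = 2.991 − 2.745 = 0.2460 mol
mass = 0.2460 × 41.90 = 10.31 g

10.3 g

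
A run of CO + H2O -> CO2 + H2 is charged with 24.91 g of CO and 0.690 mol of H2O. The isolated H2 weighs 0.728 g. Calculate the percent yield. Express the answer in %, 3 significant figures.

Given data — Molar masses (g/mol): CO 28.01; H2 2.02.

52.2 %

n(CO) = 24.91 / 28.01 = 0.8893 mol
n(H2O) = 0.6900 mol
n/ν for CO = 0.8893/1 = 0.8893
n/ν for H2O = 0.6900/1 = 0.6900
Smallest n/ν is H2O → limiting reagent.
theoretical n(H2) = (1/1) × 0.6900 = 0.6900 mol → 1.394 g
% yield = 0.728 / 1.394 × 100 = 52.22 %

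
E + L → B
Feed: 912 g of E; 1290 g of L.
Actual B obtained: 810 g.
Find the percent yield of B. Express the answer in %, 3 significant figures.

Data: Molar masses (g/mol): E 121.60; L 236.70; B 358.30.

41.5 %

n(E) = 912.0 / 121.60 = 7.500 mol
n(L) = 1290 / 236.70 = 5.450 mol
n/ν for E = 7.500/1 = 7.500
n/ν for L = 5.450/1 = 5.450
Smallest n/ν is L → limiting reagent.
theoretical n(B) = (1/1) × 5.450 = 5.450 mol → 1953 g
% yield = 810 / 1953 × 100 = 41.47 %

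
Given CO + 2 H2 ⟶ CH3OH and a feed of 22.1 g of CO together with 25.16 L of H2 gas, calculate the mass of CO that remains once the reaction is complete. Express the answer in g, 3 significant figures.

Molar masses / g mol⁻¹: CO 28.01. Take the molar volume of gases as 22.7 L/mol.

6.58 g

n(CO) = 22.10 / 28.01 = 0.7890 mol
n(H2) = 25.16 / 22.7 = 1.108 mol
n/ν → CO: 0.7890, H2: 0.5540; H2 is limiting.
CO consumed = (1/2) × 1.108 = 0.5540 mol
CO remaining = 0.7890 − 0.5540 = 0.2350 mol
mass = 0.2350 × 28.01 = 6.582 g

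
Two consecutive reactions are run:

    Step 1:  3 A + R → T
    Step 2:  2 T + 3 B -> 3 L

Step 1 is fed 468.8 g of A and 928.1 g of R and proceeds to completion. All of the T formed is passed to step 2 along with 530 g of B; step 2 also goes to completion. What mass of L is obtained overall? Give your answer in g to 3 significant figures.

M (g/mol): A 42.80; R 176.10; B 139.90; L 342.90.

1300 g

Step 1:
n(A) = 468.8 / 42.80 = 10.95 mol
n(R) = 928.1 / 176.10 = 5.270 mol
n/ν for A = 10.95/3 = 3.650
n/ν for R = 5.270/1 = 5.270
Smallest n/ν is A → limiting reagent.
n(T) produced = (1/3) × 10.95 = 3.650 mol
Step 2:
n(T) available = 3.650 mol
n(B) = 530.0 / 139.90 = 3.788 mol
n/ν for T = 3.650/2 = 1.825
n/ν for B = 3.788/3 = 1.263
Smallest n/ν is B → limiting reagent.
n(L) = (3/3) × 3.788 = 3.788 mol
mass = 3.788 × 342.90 = 1299 g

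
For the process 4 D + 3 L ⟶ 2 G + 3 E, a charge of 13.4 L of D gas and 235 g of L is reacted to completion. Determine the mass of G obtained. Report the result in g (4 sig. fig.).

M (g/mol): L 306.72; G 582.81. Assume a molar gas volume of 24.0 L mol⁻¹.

n(D) = 13.40 / 24.0 = 0.5583 mol
n(L) = 235.0 / 306.72 = 0.7662 mol
n/ν for D = 0.5583/4 = 0.1396
n/ν for L = 0.7662/3 = 0.2554
Smallest n/ν is D → limiting reagent.
n(G) = (2/4) × 0.5583 = 0.2792 mol
mass = 0.2792 × 582.81 = 162.7 g

162.7 g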